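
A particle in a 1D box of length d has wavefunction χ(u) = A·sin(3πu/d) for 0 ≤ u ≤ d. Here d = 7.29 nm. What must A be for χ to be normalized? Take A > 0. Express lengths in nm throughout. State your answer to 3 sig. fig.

A ≈ 0.524 nm^(-1/2)

Normalization requires ∫|χ|² du = 1, integrated from 0 to d.
Using sin²θ = (1 − cos 2θ)/2, ∫|χ|² du = A²·(d/2).
So A² = (d/2)^(−1).
Substituting d = 7.29 gives A² = 0.2743, so A = 0.5238.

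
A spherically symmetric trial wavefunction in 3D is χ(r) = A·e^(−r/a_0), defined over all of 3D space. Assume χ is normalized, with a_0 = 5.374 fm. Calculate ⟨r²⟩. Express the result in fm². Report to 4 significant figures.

The expectation value is the |χ|²-weighted average of r^2: ∫ r^2|χ|² 4πr² dr.
With ∫₀^∞ r^4 e^(−αr) dr = 4!/α^5, the ratio of the moment integral to the normalization integral gives ⟨r²⟩ = 3·a_0^2.
With a_0 = 5.374, ⟨r^2⟩ = 86.640.

⟨r^2⟩ ≈ 86.64 fm^2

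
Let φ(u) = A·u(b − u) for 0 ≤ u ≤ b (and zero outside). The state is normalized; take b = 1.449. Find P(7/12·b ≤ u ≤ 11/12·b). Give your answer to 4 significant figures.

P = ∫_{7/12·b}^{11/12·b} |φ(u)|² du.
The normalization integral ∫|φ|²du over the whole domain equals b^5/30·A², and A² cancels in the ratio.
In terms of t = u/b (A² and the length scale cancel between numerator and denominator), P = [∫_{7/12}^{11/12} t^2·(1 - t)^2 dt] / [∫_{0}^{1} t^2·(1 - t)^2 dt].
An antiderivative of t^2·(1 - t)^2 is t^3·(6·t^2 - 15·t + 10)/30; evaluating from 7/12 to 11/12 gives ≈ 0.0113844, while the full integral is 1/30.
Taking the ratio, P = 0.34153.

P ≈ 0.3415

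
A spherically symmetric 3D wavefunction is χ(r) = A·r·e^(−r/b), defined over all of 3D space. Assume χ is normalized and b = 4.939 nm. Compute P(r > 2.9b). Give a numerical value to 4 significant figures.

Integrate the radial probability density 4πr²|χ|² over r > 2.9b.
The full normalization integral is A²·[3·π·b^5] = 1, fixing A².
Let u = r/b; then A², 4π and the length scale all cancel, so P = ∫_{2.9}^{∞} u^4·e^(-2·u) du ÷ ∫_{0}^{∞} u^4·e^(-2·u) du.
An antiderivative of u^4·e^(-2·u) is -(u^4/2 + u^3 + 3·u^2/2 + 3·u/2 + 3/4)·e^(-2·u); evaluating from 2.9 to ∞ gives ≈ 0.234539, while the full integral is 3/4.
This evaluates to P = 0.31272.

P ≈ 0.3127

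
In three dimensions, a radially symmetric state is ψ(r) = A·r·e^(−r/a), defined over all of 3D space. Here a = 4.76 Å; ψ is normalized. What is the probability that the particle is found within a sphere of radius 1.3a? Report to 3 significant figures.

P = ∫ |ψ|² 4πr² dr over r ≤ 1.3a.
A² is fixed by ∫₀^∞ 4πr²|ψ|² dr = 1, i.e. A² = (3·π·a^5)^(−1).
In terms of u = r/a (A², 4π and the length scale all cancel between numerator and denominator), P = [∫_{0}^{1.3} u^4·e^(-2·u) du] / [∫_{0}^{∞} u^4·e^(-2·u) du].
An antiderivative of u^4·e^(-2·u) is -(u^4/2 + u^3 + 3·u^2/2 + 3·u/2 + 3/4)·e^(-2·u); evaluating from 0 to 1.3 gives ≈ 0.091932, while the full integral is 3/4.
The region integral divided by the full integral gives P = 0.1226.

P ≈ 0.123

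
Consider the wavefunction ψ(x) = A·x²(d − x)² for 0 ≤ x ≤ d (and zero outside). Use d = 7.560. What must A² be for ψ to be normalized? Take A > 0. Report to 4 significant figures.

The normalization condition is ∫|ψ|² dx = 1 from 0 to d.
Expanding the polynomial and integrating term by term, with ψ = A·x²(d − x)², the integral evaluates to A²·[d^9/630].
Hence A² = 1/[d^9/630].
Plugging in d = 7.560 yields A = 0.0027946.

A^2 ≈ 0.000007810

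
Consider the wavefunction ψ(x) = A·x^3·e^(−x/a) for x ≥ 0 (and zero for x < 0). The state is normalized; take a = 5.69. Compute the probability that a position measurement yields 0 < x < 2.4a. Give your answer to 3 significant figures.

P = ∫_{0}^{2.4a} |ψ(x)|² dx.
The normalization integral ∫|ψ|²dx over the whole domain equals 45·a^7/8·A², and A² cancels in the ratio.
In terms of u = x/a (A² and the length scale cancel between numerator and denominator), P = [∫_{0}^{2.4} u^6·e^(-2·u) du] / [∫_{0}^{∞} u^6·e^(-2·u) du].
An antiderivative of u^6·e^(-2·u) is -(4·u^6 + 12·u^5 + 30·u^4 + 60·u^3 + 90·u^2 + 90·u + 45)·e^(-2·u)/8; evaluating from 0 to 2.4 gives ≈ 1.1767, while the full integral is 45/8.
Taking the ratio, P = 0.2092.

P ≈ 0.209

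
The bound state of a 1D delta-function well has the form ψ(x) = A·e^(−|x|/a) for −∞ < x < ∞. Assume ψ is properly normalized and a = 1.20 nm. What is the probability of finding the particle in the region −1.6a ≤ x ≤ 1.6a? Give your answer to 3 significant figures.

P ≈ 0.959

|ψ|² is the probability density, so P = ∫_{−1.6a}^{1.6a} |ψ|² dx.
With A² fixed by ∫|ψ|² = 1, i.e. A² = (a)^(−1), substitute and integrate.
Both integrals are even about x = 0, so only the x ≥ 0 halves are needed (the factors of 2 cancel). In terms of u = x/a (A² and the length scale cancel between numerator and denominator), P = [∫_{0}^{1.6} e^(-2·u) du] / [∫_{0}^{∞} e^(-2·u) du].
With ∫ e^(-2·u) du = -e^(-2·u)/2 + C, the region integral is 1/2 - e^(-16/5)/2 and the full one is 1/2.
Taking the ratio, P = 0.9592.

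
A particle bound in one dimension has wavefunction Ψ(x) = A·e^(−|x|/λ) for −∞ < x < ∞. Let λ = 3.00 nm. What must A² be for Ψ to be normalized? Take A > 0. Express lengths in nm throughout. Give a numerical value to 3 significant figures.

Normalization requires ∫|Ψ|² dx = 1, integrated from −∞ to ∞.
The integral (without the A² prefactor) comes out to λ.
So A² = (λ)^(−1).
Plugging in λ = 3.00 yields A = 0.5774.

A^2 ≈ 0.333 nm^(-1)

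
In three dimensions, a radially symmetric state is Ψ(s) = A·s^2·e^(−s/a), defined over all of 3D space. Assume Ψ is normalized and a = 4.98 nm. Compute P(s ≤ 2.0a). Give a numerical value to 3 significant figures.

P = ∫ |Ψ|² 4πs² ds over s ≤ 2.0a.
Normalization gives A² = 1/(45·π·a^7/2).
Let u = s/a; then A², 4π and the length scale all cancel, so P = ∫_{0}^{2.0} u^6·e^(-2·u) du ÷ ∫_{0}^{∞} u^6·e^(-2·u) du.
With ∫ u^6·e^(-2·u) du = -(4·u^6 + 12·u^5 + 30·u^4 + 60·u^3 + 90·u^2 + 90·u + 45)·e^(-2·u)/8 + C, the region integral is 45/8 - 2185·e^(-4)/8 and the full one is 45/8.
The region integral divided by the full integral gives P = 0.1107.

P ≈ 0.111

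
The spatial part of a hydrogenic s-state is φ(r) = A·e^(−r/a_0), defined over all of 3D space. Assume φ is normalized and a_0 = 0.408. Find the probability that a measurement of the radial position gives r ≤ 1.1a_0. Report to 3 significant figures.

Integrate the radial probability density 4πr²|φ|² over r ≤ 1.1a_0.
The full normalization integral is A²·[π·a_0^3] = 1, fixing A².
In terms of u = r/a_0 (A², 4π and the length scale all cancel between numerator and denominator), P = [∫_{0}^{1.1} u^2·e^(-2·u) du] / [∫_{0}^{∞} u^2·e^(-2·u) du].
Using ∫ u^2·e^(-2·u) du = -(2·u^2 + 2·u + 1)·e^(-2·u)/4, the numerator is 1/4 - 281·e^(-11/5)/200 and the denominator is 1/4.
The region integral divided by the full integral gives P = 0.3773.

P ≈ 0.377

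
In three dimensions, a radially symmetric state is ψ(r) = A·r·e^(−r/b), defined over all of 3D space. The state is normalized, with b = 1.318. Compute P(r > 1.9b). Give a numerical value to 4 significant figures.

P = ∫ |ψ|² 4πr² dr over r > 1.9b.
A² is fixed by ∫₀^∞ 4πr²|ψ|² dr = 1, i.e. A² = (3·π·b^5)^(−1).
Let u = r/b; then A², 4π and the length scale all cancel, so P = ∫_{1.9}^{∞} u^4·e^(-2·u) du ÷ ∫_{0}^{∞} u^4·e^(-2·u) du.
Using ∫ u^4·e^(-2·u) du = -(u^4/2 + u^3 + 3·u^2/2 + 3·u/2 + 3/4)·e^(-2·u), the numerator is ≈ 0.500883 and the denominator is 3/4.
The region integral divided by the full integral gives P = 0.66784.

P ≈ 0.6678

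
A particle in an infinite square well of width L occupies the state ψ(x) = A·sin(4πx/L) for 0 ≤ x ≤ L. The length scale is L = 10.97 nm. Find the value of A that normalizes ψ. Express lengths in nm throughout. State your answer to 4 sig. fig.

Require ∫ |ψ|² dx = 1 over the whole domain.
With ∫₀^L sin²(nπx/L) dx = L/2, the integral (without the A² prefactor) comes out to L/2.
With L = 10.97: A² = 0.18232 and A = 0.42698.

A ≈ 0.4270 nm^(-1/2)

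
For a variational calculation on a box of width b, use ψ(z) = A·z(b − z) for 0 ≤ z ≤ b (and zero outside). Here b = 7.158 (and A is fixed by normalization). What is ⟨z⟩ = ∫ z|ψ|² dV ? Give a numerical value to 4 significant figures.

By definition ⟨z⟩ = ∫ z |ψ(z)|² dz.
The ratio of the moment integral to the normalization integral gives ⟨z⟩ = b/2.
With b = 7.158, ⟨z⟩ = 3.5790.

⟨z⟩ ≈ 3.579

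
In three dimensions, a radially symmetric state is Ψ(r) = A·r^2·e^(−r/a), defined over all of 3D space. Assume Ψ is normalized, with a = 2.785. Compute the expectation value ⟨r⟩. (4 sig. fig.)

⟨r⟩ ≈ 9.748

By definition ⟨r⟩ = ∫ r |Ψ(r)|² 4πr² dr.
Recall ∫₀^∞ r^m e^(−r/β) dr = m!·β^(m+1), since the A² factors cancel between numerator and denominator, ⟨r⟩ = 7·a/2.
Putting a = 2.785 gives 9.7475.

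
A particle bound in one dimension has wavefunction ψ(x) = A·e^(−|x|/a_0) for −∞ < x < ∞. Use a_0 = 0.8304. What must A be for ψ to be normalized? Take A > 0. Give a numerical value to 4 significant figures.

We need A² ∫|f|² dx = 1, taking the integral from −∞ to ∞.
With ∫₀^∞ x^0 e^(−αx) dx = 0!/α^1, the integral (without the A² prefactor) comes out to a_0.
So A² = (a_0)^(−1).
Plugging in a_0 = 0.8304 yields A = 1.0974.

A ≈ 1.097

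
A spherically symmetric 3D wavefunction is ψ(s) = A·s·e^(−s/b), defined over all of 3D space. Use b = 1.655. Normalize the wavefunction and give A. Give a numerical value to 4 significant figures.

The normalization condition is ∫|ψ|² 4πs² ds = 1 from 0 to ∞.
Recall ∫₀^∞ s^m e^(−s/β) ds = m!·β^(m+1), carrying out the integral gives A² · 3·π·b^5.
Hence A² = 1/[3·π·b^5].
Plugging in b = 1.655 yields A = 0.092442.

A ≈ 0.09244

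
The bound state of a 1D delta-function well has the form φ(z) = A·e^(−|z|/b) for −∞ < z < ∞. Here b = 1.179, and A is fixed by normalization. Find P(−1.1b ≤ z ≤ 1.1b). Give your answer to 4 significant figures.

|φ|² is the probability density, so P = ∫_{−1.1b}^{1.1b} |φ|² dz.
The normalization integral ∫|φ|²dz over the whole domain equals b·A², and A² cancels in the ratio.
By symmetry take twice the z ≥ 0 contribution in numerator and denominator; the 2's cancel. Substituting u = z/b, A² and the length scale cancel in the ratio: P = ∫_{0}^{1.1} e^(-2·u) du / ∫_{0}^{∞} e^(-2·u) du.
An antiderivative of e^(-2·u) is -e^(-2·u)/2; evaluating from 0 to 1.1 gives 1/2 - e^(-11/5)/2, while the full integral is 1/2.
Evaluating gives P = 0.88920.

P ≈ 0.8892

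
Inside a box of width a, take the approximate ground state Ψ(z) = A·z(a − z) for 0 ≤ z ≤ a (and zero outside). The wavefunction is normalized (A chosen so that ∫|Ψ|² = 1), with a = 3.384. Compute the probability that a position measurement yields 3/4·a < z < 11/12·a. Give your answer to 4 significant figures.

|Ψ|² is the probability density, so P = ∫_{3/4·a}^{11/12·a} |Ψ|² dz.
With A² fixed by ∫|Ψ|² = 1, i.e. A² = (a^5/30)^(−1), substitute and integrate.
Substituting u = z/a, A² and the length scale cancel in the ratio: P = ∫_{3/4}^{11/12} u^2·(1 - u)^2 du / ∫_{0}^{1} u^2·(1 - u)^2 du.
Using ∫ u^2·(1 - u)^2 du = u^3·(6·u^2 - 15·u + 10)/30, the numerator is ≈ 0.00328093 and the denominator is 1/30.
The result is P = 0.098428.

P ≈ 0.09843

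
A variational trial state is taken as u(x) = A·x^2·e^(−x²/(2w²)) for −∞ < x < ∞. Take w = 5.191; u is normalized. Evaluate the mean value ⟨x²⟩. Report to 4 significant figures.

⟨x^2⟩ ≈ 67.37

The expectation value is the |u|²-weighted average of x^2: ∫ x^2|u|² dx.
Using the Gaussian integral ∫_{−∞}^{∞} e^(−αx²) dx = √(π/α), since the A² factors cancel between numerator and denominator, ⟨x²⟩ = 5·w^2/2.
With w = 5.191, ⟨x^2⟩ = 67.366.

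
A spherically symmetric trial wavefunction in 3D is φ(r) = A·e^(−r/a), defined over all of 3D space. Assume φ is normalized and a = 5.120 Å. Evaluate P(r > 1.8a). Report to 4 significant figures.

P = ∫ |φ|² 4πr² dr over r > 1.8a.
Normalization gives A² = 1/(π·a^3).
Let u = r/a; then A², 4π and the length scale all cancel, so P = ∫_{1.8}^{∞} u^2·e^(-2·u) du ÷ ∫_{0}^{∞} u^2·e^(-2·u) du.
With ∫ u^2·e^(-2·u) du = -(2·u^2 + 2·u + 1)·e^(-2·u)/4 + C, the region integral is 277·e^(-18/5)/100 and the full one is 1/4.
This evaluates to P = 0.30275.

P ≈ 0.3027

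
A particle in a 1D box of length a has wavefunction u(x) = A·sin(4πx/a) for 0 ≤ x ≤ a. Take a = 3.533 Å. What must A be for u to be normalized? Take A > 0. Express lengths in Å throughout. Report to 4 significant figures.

The normalization condition is ∫|u|² dx = 1 from 0 to a.
With u = A·sin(4πx/a), the integral evaluates to A²·[a/2].
Setting this equal to 1 gives A² = 1/(a/2).
With a = 3.533: A² = 0.56609 and A = 0.75239.

A ≈ 0.7524 Å^(-1/2)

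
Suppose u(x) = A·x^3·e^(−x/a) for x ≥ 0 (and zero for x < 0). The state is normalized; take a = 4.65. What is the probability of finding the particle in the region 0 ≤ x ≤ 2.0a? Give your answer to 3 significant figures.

P = ∫_{0}^{2.0a} |u(x)|² dx.
With A² fixed by ∫|u|² = 1, i.e. A² = (45·a^7/8)^(−1), substitute and integrate.
Substituting t = x/a, A² and the length scale cancel in the ratio: P = ∫_{0}^{2.0} t^6·e^(-2·t) dt / ∫_{0}^{∞} t^6·e^(-2·t) dt.
Using ∫ t^6·e^(-2·t) dt = -(4·t^6 + 12·t^5 + 30·t^4 + 60·t^3 + 90·t^2 + 90·t + 45)·e^(-2·t)/8, the numerator is 45/8 - 2185·e^(-4)/8 and the denominator is 45/8.
Evaluating gives P = 0.1107.

P ≈ 0.111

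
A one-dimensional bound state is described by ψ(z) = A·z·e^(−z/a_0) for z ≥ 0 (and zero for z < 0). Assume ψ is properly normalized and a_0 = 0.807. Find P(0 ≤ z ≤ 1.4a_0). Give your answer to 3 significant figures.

|ψ|² is the probability density, so P = ∫_{0}^{1.4a_0} |ψ|² dz.
Since A² = 1/(a_0^3/4), this is the region integral divided by the full normalization integral.
Let u = z/a_0; then A² and the length scale cancel, so P = ∫_{0}^{1.4} u^2·e^(-2·u) du ÷ ∫_{0}^{∞} u^2·e^(-2·u) du.
With ∫ u^2·e^(-2·u) du = -(2·u^2 + 2·u + 1)·e^(-2·u)/4 + C, the region integral is 1/4 - 193·e^(-14/5)/100 and the full one is 1/4.
Taking the ratio, P = 0.5305.

P ≈ 0.531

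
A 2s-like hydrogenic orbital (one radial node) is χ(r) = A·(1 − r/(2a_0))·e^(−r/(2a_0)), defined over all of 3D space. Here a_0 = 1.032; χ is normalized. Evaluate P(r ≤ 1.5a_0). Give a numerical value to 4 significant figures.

P = ∫ |χ|² 4πr² dr over r ≤ 1.5a_0.
A² is fixed by ∫₀^∞ 4πr²|χ|² dr = 1, i.e. A² = (8·π·a_0^3)^(−1).
Substituting u = r/a_0, A², 4π and the length scale all cancel in the ratio: P = ∫_{0}^{1.5} u^2·(1 - u/2)^2·e^(-u) du / ∫_{0}^{∞} u^2·(1 - u/2)^2·e^(-u) du.
An antiderivative of u^2·(1 - u/2)^2·e^(-u) is -(u^4/4 + u^2 + 2·u + 2)·e^(-u); evaluating from 0 to 1.5 gives 2 - 545·e^(-3/2)/64, while the full integral is 2.
The region integral divided by the full integral gives P = 0.049954.

P ≈ 0.04995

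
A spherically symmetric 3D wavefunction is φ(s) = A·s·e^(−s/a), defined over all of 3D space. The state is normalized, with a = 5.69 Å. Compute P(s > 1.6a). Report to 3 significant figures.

P = ∫ |φ|² 4πs² ds over s > 1.6a.
The full normalization integral is A²·[3·π·a^5] = 1, fixing A².
Substituting u = s/a, A², 4π and the length scale all cancel in the ratio: P = ∫_{1.6}^{∞} u^4·e^(-2·u) du / ∫_{0}^{∞} u^4·e^(-2·u) du.
An antiderivative of u^4·e^(-2·u) is -(u^4/2 + u^3 + 3·u^2/2 + 3·u/2 + 3/4)·e^(-2·u); evaluating from 1.6 to ∞ gives ≈ 0.58546, while the full integral is 3/4.
Taking the ratio yields P = 0.7806.

P ≈ 0.781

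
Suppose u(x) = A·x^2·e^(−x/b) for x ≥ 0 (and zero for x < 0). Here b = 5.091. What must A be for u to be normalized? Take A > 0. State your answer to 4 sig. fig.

Require ∫ |u|² dx = 1 over the whole domain.
The integral (without the A² prefactor) comes out to 3·b^5/4.
Hence A² = 1/[3·b^5/4].
With b = 5.091: A² = 0.00038987 and A = 0.019745.

A ≈ 0.01975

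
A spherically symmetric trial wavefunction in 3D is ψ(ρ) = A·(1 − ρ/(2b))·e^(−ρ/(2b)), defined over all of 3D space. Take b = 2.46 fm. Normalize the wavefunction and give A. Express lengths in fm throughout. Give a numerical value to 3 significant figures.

We need A² ∫|f|² 4πρ² dρ = 1, taking the integral from 0 to ∞.
∫|ψ|² 4πρ² dρ = A²·(8·π·b^3).
Setting this equal to 1 gives A² = 1/(8·π·b^3).
With b = 2.46: A² = 0.002673 and A = 0.05170.

A ≈ 0.0517 fm^(-3/2)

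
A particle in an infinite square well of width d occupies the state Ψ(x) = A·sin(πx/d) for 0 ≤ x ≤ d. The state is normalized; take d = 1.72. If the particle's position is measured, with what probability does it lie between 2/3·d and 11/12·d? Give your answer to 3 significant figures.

P = ∫_{2/3·d}^{11/12·d} |Ψ(x)|² dx.
The normalization integral ∫|Ψ|²dx over the whole domain equals d/2·A², and A² cancels in the ratio.
Let u = x/d; then A² and the length scale cancel, so P = ∫_{2/3}^{11/12} sin(π·u)^2 du ÷ ∫_{0}^{1} sin(π·u)^2 du.
With ∫ sin(π·u)^2 du = u/2 - sin(2·π·u)/(4·π) + C, the region integral is -√(3)/(8·π) + 1/(8·π) + 1/8 and the full one is 1/2.
The result is P = (-√(3) + 1 + π)/(4·π).

P ≈ 0.192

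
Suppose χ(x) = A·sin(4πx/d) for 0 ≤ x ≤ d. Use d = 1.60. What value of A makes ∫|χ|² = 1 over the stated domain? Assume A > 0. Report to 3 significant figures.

The normalization condition is ∫|χ|² dx = 1 from 0 to d.
With ∫₀^d sin²(nπx/d) dx = d/2, ∫|χ|² dx = A²·(d/2).
Plugging in d = 1.60 yields A = 1.118.

A ≈ 1.12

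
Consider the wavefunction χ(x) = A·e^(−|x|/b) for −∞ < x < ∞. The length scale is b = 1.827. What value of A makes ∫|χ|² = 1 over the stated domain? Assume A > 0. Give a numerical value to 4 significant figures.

A ≈ 0.7398

We need A² ∫|f|² dx = 1, taking the integral from −∞ to ∞.
∫|χ|² dx = A²·(b).
Substituting b = 1.827 gives A² = 0.54735, so A = 0.73983.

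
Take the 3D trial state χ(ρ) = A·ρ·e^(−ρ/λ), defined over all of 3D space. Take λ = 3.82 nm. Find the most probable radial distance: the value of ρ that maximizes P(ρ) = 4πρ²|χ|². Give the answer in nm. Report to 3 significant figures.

ρ ≈ 7.64 nm

Set d/dρ [P(ρ) = 4πρ²|χ|²] = 0 and solve for ρ > 0.
Solving yields ρ = 2·λ.
With λ = 3.82, the most probable radial distance is 7.640 nm.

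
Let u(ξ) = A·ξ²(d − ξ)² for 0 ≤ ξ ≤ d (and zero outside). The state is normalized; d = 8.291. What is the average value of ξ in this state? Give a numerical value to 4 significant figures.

The expectation value is the |u|²-weighted average of ξ: ∫ ξ|u|² dξ.
Since the A² factors cancel between numerator and denominator, ⟨ξ⟩ = d/2.
Putting d = 8.291 gives 4.1455.

⟨ξ⟩ ≈ 4.146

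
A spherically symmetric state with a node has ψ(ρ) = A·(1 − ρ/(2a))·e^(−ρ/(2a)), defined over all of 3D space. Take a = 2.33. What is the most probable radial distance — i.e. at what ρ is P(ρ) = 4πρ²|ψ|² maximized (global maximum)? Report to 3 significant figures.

Differentiate P(ρ) = 4πρ²|ψ|² with respect to ρ and set to zero.
Solving yields ρ = a·(√(5) + 3).
With a = 2.33, the most probable radial distance is 12.20.

ρ ≈ 12.2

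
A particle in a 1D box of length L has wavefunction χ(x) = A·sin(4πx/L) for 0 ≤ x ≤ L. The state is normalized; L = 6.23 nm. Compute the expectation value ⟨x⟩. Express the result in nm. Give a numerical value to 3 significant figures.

The expectation value is the |χ|²-weighted average of x: ∫ x|χ|² dx.
With ∫₀^L sin²(nπx/L) dx = L/2, the ratio of the moment integral to the normalization integral gives ⟨x⟩ = L/2.
With L = 6.23, ⟨x⟩ = 3.115.

⟨x⟩ ≈ 3.12 nm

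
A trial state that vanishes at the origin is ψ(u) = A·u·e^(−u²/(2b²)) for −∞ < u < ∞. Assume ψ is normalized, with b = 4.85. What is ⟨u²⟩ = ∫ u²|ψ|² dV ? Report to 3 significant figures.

⟨u^2⟩ ≈ 35.3

⟨u²⟩ = ∫ u^2 |ψ|² du over the full domain.
Using the Gaussian integral ∫_{−∞}^{∞} e^(−αu²) du = √(π/α), since the A² factors cancel between numerator and denominator, ⟨u²⟩ = 3·b^2/2.
Putting b = 4.85 gives 35.28.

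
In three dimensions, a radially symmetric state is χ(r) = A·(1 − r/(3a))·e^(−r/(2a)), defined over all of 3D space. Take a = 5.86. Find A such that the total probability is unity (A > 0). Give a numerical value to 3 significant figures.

Require ∫ |χ|² 4πr² dr = 1 over the whole domain.
The angular integral contributes 4π, leaving ∫₀^∞ r²|χ|² dr.
Carrying out the integral gives A² · 8·π·a^3/3.
So A² = (8·π·a^3/3)^(−1).
With a = 5.86: A² = 0.0005932 and A = 0.02436.

A ≈ 0.0244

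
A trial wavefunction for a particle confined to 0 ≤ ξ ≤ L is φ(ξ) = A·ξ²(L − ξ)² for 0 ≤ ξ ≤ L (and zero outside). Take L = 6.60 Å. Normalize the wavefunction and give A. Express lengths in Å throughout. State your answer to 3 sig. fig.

A ≈ 0.00515 Å^(-9/2)

Require ∫ |φ|² dξ = 1 over the whole domain.
Expanding the polynomial and integrating term by term, with φ = A·ξ²(L − ξ)², the integral evaluates to A²·[L^9/630].
With L = 6.60: A² = 0.00002651 and A = 0.005149.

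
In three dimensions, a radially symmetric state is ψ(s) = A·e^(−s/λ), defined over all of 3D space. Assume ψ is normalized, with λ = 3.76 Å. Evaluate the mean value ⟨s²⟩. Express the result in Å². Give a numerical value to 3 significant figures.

⟨s^2⟩ ≈ 42.4 Å^2

⟨s²⟩ = ∫ s^2 |ψ|² 4πs² ds over the full domain.
Recall ∫₀^∞ s^m e^(−s/β) ds = m!·β^(m+1), since the A² factors cancel between numerator and denominator, ⟨s²⟩ = 3·λ^2.
Putting λ = 3.76 gives 42.41.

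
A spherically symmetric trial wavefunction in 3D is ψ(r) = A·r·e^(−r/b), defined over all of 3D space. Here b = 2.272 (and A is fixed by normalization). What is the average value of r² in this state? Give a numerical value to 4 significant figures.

By definition ⟨r²⟩ = ∫ r^2 |ψ(r)|² 4πr² dr.
The ratio of the moment integral to the normalization integral gives ⟨r²⟩ = 15·b^2/2.
With b = 2.272, ⟨r^2⟩ = 38.715.

⟨r^2⟩ ≈ 38.71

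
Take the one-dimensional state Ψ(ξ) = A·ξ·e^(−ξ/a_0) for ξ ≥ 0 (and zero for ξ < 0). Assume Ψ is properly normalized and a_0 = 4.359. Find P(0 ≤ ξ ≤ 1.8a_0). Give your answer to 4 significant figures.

The probability is P = ∫ |Ψ|² dξ over [0, 1.8a_0].
Since A² = 1/(a_0^3/4), this is the region integral divided by the full normalization integral.
Substituting u = ξ/a_0, A² and the length scale cancel in the ratio: P = ∫_{0}^{1.8} u^2·e^(-2·u) du / ∫_{0}^{∞} u^2·e^(-2·u) du.
An antiderivative of u^2·e^(-2·u) is -(2·u^2 + 2·u + 1)·e^(-2·u)/4; evaluating from 0 to 1.8 gives 1/4 - 277·e^(-18/5)/100, while the full integral is 1/4.
This works out to P = 0.69725.

P ≈ 0.6973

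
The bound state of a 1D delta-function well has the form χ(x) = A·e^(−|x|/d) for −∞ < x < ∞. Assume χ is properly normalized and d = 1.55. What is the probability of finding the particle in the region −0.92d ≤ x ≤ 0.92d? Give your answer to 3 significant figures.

|χ|² is the probability density, so P = ∫_{−0.92d}^{0.92d} |χ|² dx.
Since A² = 1/(d), this is the region integral divided by the full normalization integral.
By symmetry take twice the x ≥ 0 contribution in numerator and denominator; the 2's cancel. Substituting u = x/d, A² and the length scale cancel in the ratio: P = ∫_{0}^{0.92} e^(-2·u) du / ∫_{0}^{∞} e^(-2·u) du.
Using ∫ e^(-2·u) du = -e^(-2·u)/2, the numerator is 1/2 - e^(-46/25)/2 and the denominator is 1/2.
Taking the ratio, P = 0.8412.

P ≈ 0.841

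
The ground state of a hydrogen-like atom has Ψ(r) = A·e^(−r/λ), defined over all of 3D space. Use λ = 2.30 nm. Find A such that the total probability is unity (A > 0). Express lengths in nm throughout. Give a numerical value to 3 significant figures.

A ≈ 0.162 nm^(-3/2)

Require ∫ |Ψ|² 4πr² dr = 1 over the whole domain.
Recall ∫₀^∞ r^m e^(−r/β) dr = m!·β^(m+1), ∫|Ψ|² 4πr² dr = A²·(π·λ^3).
Hence A² = 1/[π·λ^3].
Substituting λ = 2.30 gives A² = 0.02616, so A = 0.1617.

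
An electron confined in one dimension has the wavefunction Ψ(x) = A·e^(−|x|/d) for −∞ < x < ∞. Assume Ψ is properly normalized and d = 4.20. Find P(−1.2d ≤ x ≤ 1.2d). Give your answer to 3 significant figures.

P = ∫_{−1.2d}^{1.2d} |Ψ(x)|² dx.
The normalization integral ∫|Ψ|²dx over the whole domain equals d·A², and A² cancels in the ratio.
Both integrals are even about x = 0, so only the x ≥ 0 halves are needed (the factors of 2 cancel). In terms of u = x/d (A² and the length scale cancel between numerator and denominator), P = [∫_{0}^{1.2} e^(-2·u) du] / [∫_{0}^{∞} e^(-2·u) du].
With ∫ e^(-2·u) du = -e^(-2·u)/2 + C, the region integral is 1/2 - e^(-12/5)/2 and the full one is 1/2.
Taking the ratio, P = 0.9093.

P ≈ 0.909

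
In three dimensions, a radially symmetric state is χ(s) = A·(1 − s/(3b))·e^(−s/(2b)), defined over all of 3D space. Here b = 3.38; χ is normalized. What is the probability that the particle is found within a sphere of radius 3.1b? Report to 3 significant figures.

P = ∫ |χ|² 4πs² ds over s ≤ 3.1b.
Normalization gives A² = 1/(8·π·b^3/3).
Let u = s/b; then A², 4π and the length scale all cancel, so P = ∫_{0}^{3.1} u^2·(1 - u/3)^2·e^(-u) du ÷ ∫_{0}^{∞} u^2·(1 - u/3)^2·e^(-u) du.
Using ∫ u^2·(1 - u/3)^2·e^(-u) du = (-u^4 + 2·u^3 - 3·u^2 - 6·u - 6)·e^(-u)/9, the numerator is ≈ 0.23519 and the denominator is 2/3.
This evaluates to P = 0.3528.

P ≈ 0.353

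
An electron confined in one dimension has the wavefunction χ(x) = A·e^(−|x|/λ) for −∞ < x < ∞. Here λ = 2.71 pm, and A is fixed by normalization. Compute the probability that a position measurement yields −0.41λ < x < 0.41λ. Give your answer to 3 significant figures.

|χ|² is the probability density, so P = ∫_{−0.41λ}^{0.41λ} |χ|² dx.
The normalization integral ∫|χ|²dx over the whole domain equals λ·A², and A² cancels in the ratio.
Both integrals are even about x = 0, so only the x ≥ 0 halves are needed (the factors of 2 cancel). Substituting u = x/λ, A² and the length scale cancel in the ratio: P = ∫_{0}^{0.41} e^(-2·u) du / ∫_{0}^{∞} e^(-2·u) du.
Using ∫ e^(-2·u) du = -e^(-2·u)/2, the numerator is 1/2 - e^(-41/50)/2 and the denominator is 1/2.
Evaluating gives P = 0.5596.

P ≈ 0.560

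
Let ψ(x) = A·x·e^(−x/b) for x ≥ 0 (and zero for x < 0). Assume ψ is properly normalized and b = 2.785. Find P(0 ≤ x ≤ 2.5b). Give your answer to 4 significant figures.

The probability is P = ∫ |ψ|² dx over [0, 2.5b].
The normalization integral ∫|ψ|²dx over the whole domain equals b^3/4·A², and A² cancels in the ratio.
Let u = x/b; then A² and the length scale cancel, so P = ∫_{0}^{2.5} u^2·e^(-2·u) du ÷ ∫_{0}^{∞} u^2·e^(-2·u) du.
An antiderivative of u^2·e^(-2·u) is -(2·u^2 + 2·u + 1)·e^(-2·u)/4; evaluating from 0 to 2.5 gives 1/4 - 37·e^(-5)/8, while the full integral is 1/4.
The result is P = 0.87535.

P ≈ 0.8753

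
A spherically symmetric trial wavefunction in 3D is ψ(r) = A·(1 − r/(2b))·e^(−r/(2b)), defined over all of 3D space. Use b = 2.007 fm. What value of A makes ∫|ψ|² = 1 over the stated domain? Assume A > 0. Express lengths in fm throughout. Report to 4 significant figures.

We need A² ∫|f|² 4πr² dr = 1, taking the integral from 0 to ∞.
The integral (without the A² prefactor) comes out to 8·π·b^3.
So A² = (8·π·b^3)^(−1).
With b = 2.007: A² = 0.0049217 and A = 0.070155.

A ≈ 0.07016 fm^(-3/2)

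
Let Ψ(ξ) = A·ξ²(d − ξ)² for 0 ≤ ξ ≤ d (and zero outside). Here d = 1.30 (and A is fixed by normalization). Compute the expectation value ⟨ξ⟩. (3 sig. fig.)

⟨ξ⟩ ≈ 0.650

⟨ξ⟩ = ∫ ξ |Ψ|² dξ over the full domain.
Since the A² factors cancel between numerator and denominator, ⟨ξ⟩ = d/2.
Putting d = 1.30 gives 0.6500.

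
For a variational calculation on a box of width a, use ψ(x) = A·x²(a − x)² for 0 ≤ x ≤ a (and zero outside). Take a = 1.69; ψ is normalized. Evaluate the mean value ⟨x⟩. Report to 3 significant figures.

⟨x⟩ ≈ 0.845

By definition ⟨x⟩ = ∫ x |ψ(x)|² dx.
Evaluating both integrals, ⟨x⟩ = a/2.
With a = 1.69, ⟨x⟩ = 0.8450.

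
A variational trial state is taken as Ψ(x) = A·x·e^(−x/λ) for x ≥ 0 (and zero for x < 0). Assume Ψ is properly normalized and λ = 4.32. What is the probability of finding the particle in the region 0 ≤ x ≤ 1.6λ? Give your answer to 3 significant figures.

P ≈ 0.620

P = ∫_{0}^{1.6λ} |Ψ(x)|² dx.
With A² fixed by ∫|Ψ|² = 1, i.e. A² = (λ^3/4)^(−1), substitute and integrate.
Substituting u = x/λ, A² and the length scale cancel in the ratio: P = ∫_{0}^{1.6} u^2·e^(-2·u) du / ∫_{0}^{∞} u^2·e^(-2·u) du.
Using ∫ u^2·e^(-2·u) du = -(2·u^2 + 2·u + 1)·e^(-2·u)/4, the numerator is 1/4 - 233·e^(-16/5)/100 and the denominator is 1/4.
Evaluating gives P = 0.6201.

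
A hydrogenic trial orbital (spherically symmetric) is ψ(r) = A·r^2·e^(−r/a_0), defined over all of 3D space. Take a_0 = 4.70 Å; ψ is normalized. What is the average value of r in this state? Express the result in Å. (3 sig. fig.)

⟨r⟩ ≈ 16.5 Å

By definition ⟨r⟩ = ∫ r |ψ(r)|² 4πr² dr.
With ∫₀^∞ r^7 e^(−αr) dr = 7!/α^8, evaluating both integrals, ⟨r⟩ = 7·a_0/2.
Putting a_0 = 4.70 gives 16.45.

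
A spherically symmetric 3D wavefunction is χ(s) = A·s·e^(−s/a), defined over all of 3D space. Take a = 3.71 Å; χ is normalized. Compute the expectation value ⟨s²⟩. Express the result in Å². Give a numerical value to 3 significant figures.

The expectation value is the |χ|²-weighted average of s^2: ∫ s^2|χ|² 4πs² ds.
The ratio of the moment integral to the normalization integral gives ⟨s²⟩ = 15·a^2/2.
Putting a = 3.71 gives 103.2.

⟨s^2⟩ ≈ 103 Å^2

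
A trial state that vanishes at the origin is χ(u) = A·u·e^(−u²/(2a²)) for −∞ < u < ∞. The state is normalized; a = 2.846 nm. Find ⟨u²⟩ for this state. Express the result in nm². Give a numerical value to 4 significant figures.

⟨u²⟩ = ∫ u^2 |χ|² du over the full domain.
Evaluating both integrals, ⟨u²⟩ = 3·a^2/2.
Putting a = 2.846 gives 12.150.

⟨u^2⟩ ≈ 12.15 nm^2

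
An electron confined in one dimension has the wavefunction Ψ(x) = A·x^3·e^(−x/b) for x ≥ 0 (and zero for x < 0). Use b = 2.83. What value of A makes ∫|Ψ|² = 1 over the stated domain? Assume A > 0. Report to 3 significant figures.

We need A² ∫|f|² dx = 1, taking the integral from 0 to ∞.
Recall ∫₀^∞ x^m e^(−x/β) dx = m!·β^(m+1), carrying out the integral gives A² · 45·b^7/8.
Hence A² = 1/[45·b^7/8].
Substituting b = 2.83 gives A² = 0.0001223, so A = 0.01106.

A ≈ 0.0111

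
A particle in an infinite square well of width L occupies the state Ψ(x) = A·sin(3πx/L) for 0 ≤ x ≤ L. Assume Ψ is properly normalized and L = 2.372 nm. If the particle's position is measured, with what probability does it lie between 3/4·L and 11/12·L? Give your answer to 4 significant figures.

P ≈ 0.2728

The probability is P = ∫ |Ψ|² dx over [3/4·L, 11/12·L].
Since A² = 1/(L/2), this is the region integral divided by the full normalization integral.
In terms of u = x/L (A² and the length scale cancel between numerator and denominator), P = [∫_{3/4}^{11/12} sin(3·π·u)^2 du] / [∫_{0}^{1} sin(3·π·u)^2 du].
With ∫ sin(3·π·u)^2 du = u/2 - sin(6·π·u)/(12·π) + C, the region integral is 1/(6·π) + 1/12 and the full one is 1/2.
The result is P = (2 + π)/(6·π).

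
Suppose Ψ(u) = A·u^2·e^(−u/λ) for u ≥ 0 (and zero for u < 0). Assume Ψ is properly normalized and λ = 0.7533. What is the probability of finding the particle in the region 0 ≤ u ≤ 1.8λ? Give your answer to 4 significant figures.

P ≈ 0.2936

The probability is P = ∫ |Ψ|² du over [0, 1.8λ].
With A² fixed by ∫|Ψ|² = 1, i.e. A² = (3·λ^5/4)^(−1), substitute and integrate.
Let t = u/λ; then A² and the length scale cancel, so P = ∫_{0}^{1.8} t^4·e^(-2·t) dt ÷ ∫_{0}^{∞} t^4·e^(-2·t) dt.
Using ∫ t^4·e^(-2·t) dt = -(t^4/2 + t^3 + 3·t^2/2 + 3·t/2 + 3/4)·e^(-2·t), the numerator is ≈ 0.220171 and the denominator is 3/4.
Taking the ratio, P = 0.29356.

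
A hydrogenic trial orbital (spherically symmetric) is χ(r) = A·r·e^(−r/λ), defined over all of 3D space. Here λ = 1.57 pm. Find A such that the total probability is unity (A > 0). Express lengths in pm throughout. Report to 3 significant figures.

Require ∫ |χ|² 4πr² dr = 1 over the whole domain.
The angular integral contributes 4π, leaving ∫₀^∞ r²|χ|² dr.
Recall ∫₀^∞ r^m e^(−r/β) dr = m!·β^(m+1), carrying out the integral gives A² · 3·π·λ^5.
So A² = (3·π·λ^5)^(−1).
Substituting λ = 1.57 gives A² = 0.01112, so A = 0.1055.

A ≈ 0.105 pm^(-5/2)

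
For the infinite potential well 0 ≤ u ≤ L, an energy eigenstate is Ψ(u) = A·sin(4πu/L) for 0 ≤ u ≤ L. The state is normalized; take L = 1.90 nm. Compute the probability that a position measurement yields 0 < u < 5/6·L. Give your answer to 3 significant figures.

|Ψ|² is the probability density, so P = ∫_{0}^{5/6·L} |Ψ|² du.
Since A² = 1/(L/2), this is the region integral divided by the full normalization integral.
In terms of t = u/L (A² and the length scale cancel between numerator and denominator), P = [∫_{0}^{5/6} sin(4·π·t)^2 dt] / [∫_{0}^{1} sin(4·π·t)^2 dt].
With ∫ sin(4·π·t)^2 dt = t/2 - sin(4·π·t)·cos(4·π·t)/(8·π) + C, the region integral is -√(3)/(32·π) + 5/12 and the full one is 1/2.
The result is P = -√(3)/(16·π) + 5/6.

P ≈ 0.799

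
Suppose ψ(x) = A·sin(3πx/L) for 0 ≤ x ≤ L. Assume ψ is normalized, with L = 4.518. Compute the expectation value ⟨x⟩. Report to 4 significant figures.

⟨x⟩ ≈ 2.259

By definition ⟨x⟩ = ∫ x |ψ(x)|² dx.
With ∫₀^L sin²(nπx/L) dx = L/2, evaluating both integrals, ⟨x⟩ = L/2.
Putting L = 4.518 gives 2.2590.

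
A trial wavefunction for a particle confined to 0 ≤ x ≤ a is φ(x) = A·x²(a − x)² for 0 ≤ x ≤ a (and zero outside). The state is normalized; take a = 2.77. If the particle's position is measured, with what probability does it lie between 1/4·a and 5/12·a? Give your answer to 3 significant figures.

P ≈ 0.253

|φ|² is the probability density, so P = ∫_{1/4·a}^{5/12·a} |φ|² dx.
The normalization integral ∫|φ|²dx over the whole domain equals a^9/630·A², and A² cancels in the ratio.
In terms of u = x/a (A² and the length scale cancel between numerator and denominator), P = [∫_{1/4}^{5/12} u^4·(1 - u)^4 du] / [∫_{0}^{1} u^4·(1 - u)^4 du].
With ∫ u^4·(1 - u)^4 du = u^5·(70·u^4 - 315·u^3 + 540·u^2 - 420·u + 126)/630 + C, the region integral is ≈ 0.00040223 and the full one is 1/630.
Taking the ratio, P = 0.2534.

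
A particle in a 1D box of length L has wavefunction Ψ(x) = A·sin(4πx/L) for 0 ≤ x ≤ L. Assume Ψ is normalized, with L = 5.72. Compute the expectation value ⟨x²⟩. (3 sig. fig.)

⟨x^2⟩ ≈ 10.8

By definition ⟨x²⟩ = ∫ x^2 |Ψ(x)|² dx.
Using sin²θ = (1 − cos 2θ)/2, evaluating both integrals, ⟨x²⟩ = -L^2/(32·π^2) + L^2/3.
Putting L = 5.72 gives 10.80.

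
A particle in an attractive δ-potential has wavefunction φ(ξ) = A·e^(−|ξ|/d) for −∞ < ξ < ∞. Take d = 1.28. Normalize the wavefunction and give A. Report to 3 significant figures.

The normalization condition is ∫|φ|² dξ = 1 from −∞ to ∞.
Carrying out the integral gives A² · d.
With d = 1.28: A² = 0.7813 and A = 0.8839.

A ≈ 0.884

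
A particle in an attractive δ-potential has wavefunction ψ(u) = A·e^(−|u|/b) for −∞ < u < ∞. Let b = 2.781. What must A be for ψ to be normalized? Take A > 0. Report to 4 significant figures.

A ≈ 0.5997

Normalization requires ∫|ψ|² du = 1, integrated from −∞ to ∞.
With ∫₀^∞ u^0 e^(−αu) du = 0!/α^1, ∫|ψ|² du = A²·(b).
With b = 2.781: A² = 0.35958 and A = 0.59965.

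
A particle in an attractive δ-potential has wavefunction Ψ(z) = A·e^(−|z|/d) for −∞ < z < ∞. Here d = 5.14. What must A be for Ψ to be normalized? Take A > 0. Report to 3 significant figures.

Require ∫ |Ψ|² dz = 1 over the whole domain.
Recall ∫₀^∞ z^m e^(−z/β) dz = m!·β^(m+1), carrying out the integral gives A² · d.
So A² = (d)^(−1).
With d = 5.14: A² = 0.1946 and A = 0.4411.

A ≈ 0.441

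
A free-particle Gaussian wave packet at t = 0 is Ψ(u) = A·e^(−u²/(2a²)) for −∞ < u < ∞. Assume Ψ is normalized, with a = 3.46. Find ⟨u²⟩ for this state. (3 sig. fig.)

⟨u^2⟩ ≈ 5.99

By definition ⟨u²⟩ = ∫ u^2 |Ψ(u)|² du.
Differentiating ∫e^(−αu²) du = √(π/α) under α to get the higher moments, the ratio of the moment integral to the normalization integral gives ⟨u²⟩ = a^2/2.
With a = 3.46, ⟨u^2⟩ = 5.986.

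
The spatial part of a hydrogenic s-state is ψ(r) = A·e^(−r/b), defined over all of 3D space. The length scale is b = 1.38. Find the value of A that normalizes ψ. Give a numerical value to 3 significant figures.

A ≈ 0.348

Normalization requires ∫|ψ|² 4πr² dr = 1, integrated from 0 to ∞.
(Spherical symmetry: dV = 4πr² dr.)
With ∫₀^∞ r^2 e^(−αr) dr = 2!/α^3, with ψ = A·e^(−r/b), the integral evaluates to A²·[π·b^3].
With b = 1.38: A² = 0.1211 and A = 0.3480.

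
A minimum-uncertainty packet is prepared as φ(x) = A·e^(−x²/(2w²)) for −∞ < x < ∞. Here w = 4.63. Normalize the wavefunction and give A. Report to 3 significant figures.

Normalization requires ∫|φ|² dx = 1, integrated from −∞ to ∞.
Using the Gaussian integral ∫_{−∞}^{∞} e^(−αx²) dx = √(π/α), carrying out the integral gives A² · √(π)·w.
Plugging in w = 4.63 yields A = 0.3491.

A ≈ 0.349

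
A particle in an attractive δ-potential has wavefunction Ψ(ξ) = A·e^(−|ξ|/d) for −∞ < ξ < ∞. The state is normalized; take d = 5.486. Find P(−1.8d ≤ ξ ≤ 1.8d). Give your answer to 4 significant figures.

P ≈ 0.9727

The probability is P = ∫ |Ψ|² dξ over [−1.8d, 1.8d].
The normalization integral ∫|Ψ|²dξ over the whole domain equals d·A², and A² cancels in the ratio.
Both integrals are even about ξ = 0, so only the ξ ≥ 0 halves are needed (the factors of 2 cancel). In terms of u = ξ/d (A² and the length scale cancel between numerator and denominator), P = [∫_{0}^{1.8} e^(-2·u) du] / [∫_{0}^{∞} e^(-2·u) du].
Using ∫ e^(-2·u) du = -e^(-2·u)/2, the numerator is 1/2 - e^(-18/5)/2 and the denominator is 1/2.
This works out to P = 0.97268.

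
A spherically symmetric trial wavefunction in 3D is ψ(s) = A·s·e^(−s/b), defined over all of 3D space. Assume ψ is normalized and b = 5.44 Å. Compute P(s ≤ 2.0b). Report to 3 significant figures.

P ≈ 0.371

Integrate the radial probability density 4πs²|ψ|² over s ≤ 2.0b.
The full normalization integral is A²·[3·π·b^5] = 1, fixing A².
In terms of u = s/b (A², 4π and the length scale all cancel between numerator and denominator), P = [∫_{0}^{2.0} u^4·e^(-2·u) du] / [∫_{0}^{∞} u^4·e^(-2·u) du].
With ∫ u^4·e^(-2·u) du = -(u^4/2 + u^3 + 3·u^2/2 + 3·u/2 + 3/4)·e^(-2·u) + C, the region integral is 3/4 - 103·e^(-4)/4 and the full one is 3/4.
This evaluates to P = 0.3712.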